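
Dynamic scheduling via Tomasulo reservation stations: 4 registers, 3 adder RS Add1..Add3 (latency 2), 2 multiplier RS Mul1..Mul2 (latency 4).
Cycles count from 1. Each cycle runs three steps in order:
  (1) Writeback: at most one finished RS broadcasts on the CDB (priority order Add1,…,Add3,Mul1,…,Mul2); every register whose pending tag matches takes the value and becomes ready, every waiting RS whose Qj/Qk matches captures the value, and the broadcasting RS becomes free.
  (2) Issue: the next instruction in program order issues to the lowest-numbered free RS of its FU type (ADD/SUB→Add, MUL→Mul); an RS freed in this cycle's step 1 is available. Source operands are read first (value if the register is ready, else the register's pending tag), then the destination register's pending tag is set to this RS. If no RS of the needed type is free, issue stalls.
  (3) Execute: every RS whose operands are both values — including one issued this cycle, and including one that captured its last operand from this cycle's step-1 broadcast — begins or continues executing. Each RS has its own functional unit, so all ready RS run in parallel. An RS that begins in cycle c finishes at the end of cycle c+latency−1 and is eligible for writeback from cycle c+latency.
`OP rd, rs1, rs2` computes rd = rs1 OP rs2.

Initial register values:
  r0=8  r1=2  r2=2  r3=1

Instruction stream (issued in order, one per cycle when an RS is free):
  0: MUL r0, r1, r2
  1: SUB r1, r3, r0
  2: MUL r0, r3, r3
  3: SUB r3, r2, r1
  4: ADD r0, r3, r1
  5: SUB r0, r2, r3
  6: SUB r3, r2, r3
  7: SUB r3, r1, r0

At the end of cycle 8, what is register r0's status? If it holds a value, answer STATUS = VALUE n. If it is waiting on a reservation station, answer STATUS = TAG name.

c1: issue MUL r0<-Mul1 | r0:Mul1,r1:2,r2:2,r3:1
c2: issue SUB r1<-Add1 | r0:Mul1,r1:Add1,r2:2,r3:1
c3: issue MUL r0<-Mul2 | r0:Mul2,r1:Add1,r2:2,r3:1
c4: issue SUB r3<-Add2 | r0:Mul2,r1:Add1,r2:2,r3:Add2
c5: CDB Mul1=4; issue ADD r0<-Add3 | r0:Add3,r1:Add1,r2:2,r3:Add2
c6: stall | r0:Add3,r1:Add1,r2:2,r3:Add2
c7: CDB Add1=-3; issue SUB r0<-Add1 | r0:Add1,r1:-3,r2:2,r3:Add2
c8: CDB Mul2=1; stall | r0:Add1,r1:-3,r2:2,r3:Add2

STATUS = TAG Add1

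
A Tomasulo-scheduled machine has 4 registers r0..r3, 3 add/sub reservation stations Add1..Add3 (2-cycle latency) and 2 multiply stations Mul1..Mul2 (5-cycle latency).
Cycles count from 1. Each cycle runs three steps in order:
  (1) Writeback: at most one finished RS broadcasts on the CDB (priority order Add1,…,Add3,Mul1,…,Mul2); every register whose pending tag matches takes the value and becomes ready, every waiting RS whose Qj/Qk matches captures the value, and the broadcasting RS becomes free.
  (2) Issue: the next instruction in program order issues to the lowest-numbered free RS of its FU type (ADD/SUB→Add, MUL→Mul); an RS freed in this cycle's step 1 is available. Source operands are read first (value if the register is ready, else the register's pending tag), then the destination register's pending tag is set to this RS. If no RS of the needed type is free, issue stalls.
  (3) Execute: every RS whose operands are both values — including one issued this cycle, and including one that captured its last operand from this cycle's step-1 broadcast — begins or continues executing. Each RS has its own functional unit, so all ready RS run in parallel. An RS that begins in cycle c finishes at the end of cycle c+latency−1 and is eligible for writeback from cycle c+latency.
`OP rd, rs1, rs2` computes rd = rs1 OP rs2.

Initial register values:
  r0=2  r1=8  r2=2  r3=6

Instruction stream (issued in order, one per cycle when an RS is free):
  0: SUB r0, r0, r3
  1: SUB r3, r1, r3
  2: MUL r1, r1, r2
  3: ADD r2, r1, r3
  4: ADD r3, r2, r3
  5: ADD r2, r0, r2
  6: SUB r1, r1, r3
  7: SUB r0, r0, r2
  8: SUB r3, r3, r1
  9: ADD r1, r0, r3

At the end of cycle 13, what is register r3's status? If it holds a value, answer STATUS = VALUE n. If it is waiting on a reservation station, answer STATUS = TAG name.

  c1: issue SUB r0<-Add1  regs: r0:Add1,r1:8,r2:2,r3:6
  c2: issue SUB r3<-Add2  regs: r0:Add1,r1:8,r2:2,r3:Add2
  c3: CDB Add1=-4; issue MUL r1<-Mul1  regs: r0:-4,r1:Mul1,r2:2,r3:Add2
  c4: CDB Add2=2; issue ADD r2<-Add1  regs: r0:-4,r1:Mul1,r2:Add1,r3:2
  c5: issue ADD r3<-Add2  regs: r0:-4,r1:Mul1,r2:Add1,r3:Add2
  c6: issue ADD r2<-Add3  regs: r0:-4,r1:Mul1,r2:Add3,r3:Add2
  c7: stall  regs: r0:-4,r1:Mul1,r2:Add3,r3:Add2
  c8: CDB Mul1=16; stall  regs: r0:-4,r1:16,r2:Add3,r3:Add2
  c9: stall  regs: r0:-4,r1:16,r2:Add3,r3:Add2
  c10: CDB Add1=18; issue SUB r1<-Add1  regs: r0:-4,r1:Add1,r2:Add3,r3:Add2
  c11: stall  regs: r0:-4,r1:Add1,r2:Add3,r3:Add2
  c12: CDB Add2=20; issue SUB r0<-Add2  regs: r0:Add2,r1:Add1,r2:Add3,r3:20
  c13: CDB Add3=14; issue SUB r3<-Add3  regs: r0:Add2,r1:Add1,r2:14,r3:Add3

STATUS = TAG Add3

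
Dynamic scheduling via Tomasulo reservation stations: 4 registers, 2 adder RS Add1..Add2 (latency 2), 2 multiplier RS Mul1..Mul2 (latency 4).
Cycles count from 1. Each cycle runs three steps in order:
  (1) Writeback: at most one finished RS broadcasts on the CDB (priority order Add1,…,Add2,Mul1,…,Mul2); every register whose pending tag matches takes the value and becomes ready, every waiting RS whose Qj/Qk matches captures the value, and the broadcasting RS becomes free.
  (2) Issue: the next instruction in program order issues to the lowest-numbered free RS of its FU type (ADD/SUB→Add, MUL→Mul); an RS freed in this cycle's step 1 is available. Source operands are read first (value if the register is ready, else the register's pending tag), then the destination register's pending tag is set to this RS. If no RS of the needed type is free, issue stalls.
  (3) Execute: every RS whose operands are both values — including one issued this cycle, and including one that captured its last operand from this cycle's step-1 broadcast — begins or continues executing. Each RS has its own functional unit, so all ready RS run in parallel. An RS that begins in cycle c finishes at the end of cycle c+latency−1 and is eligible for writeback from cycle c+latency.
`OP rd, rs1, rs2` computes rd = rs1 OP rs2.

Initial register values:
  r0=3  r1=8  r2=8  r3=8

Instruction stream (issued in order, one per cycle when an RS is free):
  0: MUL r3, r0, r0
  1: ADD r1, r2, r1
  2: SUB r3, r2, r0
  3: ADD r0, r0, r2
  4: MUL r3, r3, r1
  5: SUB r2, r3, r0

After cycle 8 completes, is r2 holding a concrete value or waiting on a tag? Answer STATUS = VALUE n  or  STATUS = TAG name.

STATUS = TAG Add1

cycle 1: issue MUL r3<-Mul1 // r0:3,r1:8,r2:8,r3:Mul1
cycle 2: issue ADD r1<-Add1 // r0:3,r1:Add1,r2:8,r3:Mul1
cycle 3: issue SUB r3<-Add2 // r0:3,r1:Add1,r2:8,r3:Add2
cycle 4: CDB Add1=16; issue ADD r0<-Add1 // r0:Add1,r1:16,r2:8,r3:Add2
cycle 5: CDB Add2=5; issue MUL r3<-Mul2 // r0:Add1,r1:16,r2:8,r3:Mul2
cycle 6: CDB Add1=11; issue SUB r2<-Add1 // r0:11,r1:16,r2:Add1,r3:Mul2
cycle 7: CDB Mul1=9 // r0:11,r1:16,r2:Add1,r3:Mul2
cycle 8: - // r0:11,r1:16,r2:Add1,r3:Mul2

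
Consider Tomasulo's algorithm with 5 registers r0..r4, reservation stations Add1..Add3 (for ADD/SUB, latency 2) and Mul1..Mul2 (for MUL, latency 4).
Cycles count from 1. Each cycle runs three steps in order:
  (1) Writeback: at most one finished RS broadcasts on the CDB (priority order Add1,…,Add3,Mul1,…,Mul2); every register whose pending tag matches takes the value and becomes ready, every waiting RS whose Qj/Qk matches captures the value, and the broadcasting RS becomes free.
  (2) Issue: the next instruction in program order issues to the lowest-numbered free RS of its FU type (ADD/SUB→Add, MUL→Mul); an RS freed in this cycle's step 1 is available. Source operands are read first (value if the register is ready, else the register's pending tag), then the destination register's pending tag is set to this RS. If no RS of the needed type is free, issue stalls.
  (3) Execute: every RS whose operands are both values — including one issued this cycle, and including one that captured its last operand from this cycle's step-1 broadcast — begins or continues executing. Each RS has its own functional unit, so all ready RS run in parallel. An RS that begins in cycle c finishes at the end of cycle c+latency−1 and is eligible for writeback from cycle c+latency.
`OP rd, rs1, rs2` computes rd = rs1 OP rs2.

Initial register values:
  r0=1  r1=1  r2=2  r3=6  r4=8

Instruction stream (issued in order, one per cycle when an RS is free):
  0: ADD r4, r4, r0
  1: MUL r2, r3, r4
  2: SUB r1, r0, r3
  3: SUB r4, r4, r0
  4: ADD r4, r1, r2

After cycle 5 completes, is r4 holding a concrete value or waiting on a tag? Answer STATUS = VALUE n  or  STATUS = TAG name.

  c1: issue ADD r4<-Add1  regs: r0:1,r1:1,r2:2,r3:6,r4:Add1
  c2: issue MUL r2<-Mul1  regs: r0:1,r1:1,r2:Mul1,r3:6,r4:Add1
  c3: CDB Add1=9; issue SUB r1<-Add1  regs: r0:1,r1:Add1,r2:Mul1,r3:6,r4:9
  c4: issue SUB r4<-Add2  regs: r0:1,r1:Add1,r2:Mul1,r3:6,r4:Add2
  c5: CDB Add1=-5; issue ADD r4<-Add1  regs: r0:1,r1:-5,r2:Mul1,r3:6,r4:Add1

STATUS = TAG Add1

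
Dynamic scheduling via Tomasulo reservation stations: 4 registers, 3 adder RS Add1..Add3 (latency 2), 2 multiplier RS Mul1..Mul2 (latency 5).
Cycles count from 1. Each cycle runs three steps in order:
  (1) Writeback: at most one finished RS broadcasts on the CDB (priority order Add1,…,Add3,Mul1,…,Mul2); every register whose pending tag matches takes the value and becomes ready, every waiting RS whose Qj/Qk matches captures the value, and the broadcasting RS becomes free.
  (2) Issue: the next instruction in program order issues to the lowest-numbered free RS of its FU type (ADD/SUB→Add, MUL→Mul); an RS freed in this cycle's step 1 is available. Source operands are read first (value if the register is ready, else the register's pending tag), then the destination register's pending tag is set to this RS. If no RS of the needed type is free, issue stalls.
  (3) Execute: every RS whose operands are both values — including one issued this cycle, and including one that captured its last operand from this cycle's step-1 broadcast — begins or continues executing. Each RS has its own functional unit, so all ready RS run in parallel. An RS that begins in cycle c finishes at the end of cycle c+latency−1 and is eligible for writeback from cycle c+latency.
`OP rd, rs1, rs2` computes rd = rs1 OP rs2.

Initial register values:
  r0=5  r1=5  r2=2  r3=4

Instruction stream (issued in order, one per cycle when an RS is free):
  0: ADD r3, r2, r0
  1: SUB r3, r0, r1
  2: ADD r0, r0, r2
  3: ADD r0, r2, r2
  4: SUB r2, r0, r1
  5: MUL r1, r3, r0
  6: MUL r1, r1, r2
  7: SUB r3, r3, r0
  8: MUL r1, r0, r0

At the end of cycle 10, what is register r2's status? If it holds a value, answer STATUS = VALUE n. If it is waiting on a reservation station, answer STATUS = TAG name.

c1: issue ADD r3<-Add1 | r0:5,r1:5,r2:2,r3:Add1
c2: issue SUB r3<-Add2 | r0:5,r1:5,r2:2,r3:Add2
c3: CDB Add1=7; issue ADD r0<-Add1 | r0:Add1,r1:5,r2:2,r3:Add2
c4: CDB Add2=0; issue ADD r0<-Add2 | r0:Add2,r1:5,r2:2,r3:0
c5: CDB Add1=7; issue SUB r2<-Add1 | r0:Add2,r1:5,r2:Add1,r3:0
c6: CDB Add2=4; issue MUL r1<-Mul1 | r0:4,r1:Mul1,r2:Add1,r3:0
c7: issue MUL r1<-Mul2 | r0:4,r1:Mul2,r2:Add1,r3:0
c8: CDB Add1=-1; issue SUB r3<-Add1 | r0:4,r1:Mul2,r2:-1,r3:Add1
c9: stall | r0:4,r1:Mul2,r2:-1,r3:Add1
c10: CDB Add1=-4; stall | r0:4,r1:Mul2,r2:-1,r3:-4

STATUS = VALUE -1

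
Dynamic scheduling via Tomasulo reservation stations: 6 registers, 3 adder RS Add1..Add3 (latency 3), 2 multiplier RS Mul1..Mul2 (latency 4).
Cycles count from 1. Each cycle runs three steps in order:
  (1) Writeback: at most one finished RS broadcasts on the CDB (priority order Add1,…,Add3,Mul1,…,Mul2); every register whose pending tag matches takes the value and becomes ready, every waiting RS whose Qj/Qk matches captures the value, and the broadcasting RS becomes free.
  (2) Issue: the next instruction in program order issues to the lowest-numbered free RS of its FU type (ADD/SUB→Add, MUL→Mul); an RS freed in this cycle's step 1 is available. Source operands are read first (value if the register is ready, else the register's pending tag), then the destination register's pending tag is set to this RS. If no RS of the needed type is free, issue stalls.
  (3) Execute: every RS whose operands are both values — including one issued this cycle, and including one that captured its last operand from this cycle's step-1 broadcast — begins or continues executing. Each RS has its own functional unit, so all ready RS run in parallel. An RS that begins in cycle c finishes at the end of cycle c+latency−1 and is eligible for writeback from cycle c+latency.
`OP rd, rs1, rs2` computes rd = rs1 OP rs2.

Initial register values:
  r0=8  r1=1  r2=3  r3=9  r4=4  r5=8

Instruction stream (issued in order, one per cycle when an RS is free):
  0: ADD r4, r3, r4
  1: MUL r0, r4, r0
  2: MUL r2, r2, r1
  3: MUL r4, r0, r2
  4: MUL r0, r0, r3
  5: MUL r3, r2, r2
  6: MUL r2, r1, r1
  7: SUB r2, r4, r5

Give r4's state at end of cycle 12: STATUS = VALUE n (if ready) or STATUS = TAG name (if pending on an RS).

cycle 1: issue ADD r4<-Add1 // r0:8,r1:1,r2:3,r3:9,r4:Add1,r5:8
cycle 2: issue MUL r0<-Mul1 // r0:Mul1,r1:1,r2:3,r3:9,r4:Add1,r5:8
cycle 3: issue MUL r2<-Mul2 // r0:Mul1,r1:1,r2:Mul2,r3:9,r4:Add1,r5:8
cycle 4: CDB Add1=13; stall // r0:Mul1,r1:1,r2:Mul2,r3:9,r4:13,r5:8
cycle 5: stall // r0:Mul1,r1:1,r2:Mul2,r3:9,r4:13,r5:8
cycle 6: stall // r0:Mul1,r1:1,r2:Mul2,r3:9,r4:13,r5:8
cycle 7: CDB Mul2=3; issue MUL r4<-Mul2 // r0:Mul1,r1:1,r2:3,r3:9,r4:Mul2,r5:8
cycle 8: CDB Mul1=104; issue MUL r0<-Mul1 // r0:Mul1,r1:1,r2:3,r3:9,r4:Mul2,r5:8
cycle 9: stall // r0:Mul1,r1:1,r2:3,r3:9,r4:Mul2,r5:8
cycle 10: stall // r0:Mul1,r1:1,r2:3,r3:9,r4:Mul2,r5:8
cycle 11: stall // r0:Mul1,r1:1,r2:3,r3:9,r4:Mul2,r5:8
cycle 12: CDB Mul1=936; issue MUL r3<-Mul1 // r0:936,r1:1,r2:3,r3:Mul1,r4:Mul2,r5:8

STATUS = TAG Mul2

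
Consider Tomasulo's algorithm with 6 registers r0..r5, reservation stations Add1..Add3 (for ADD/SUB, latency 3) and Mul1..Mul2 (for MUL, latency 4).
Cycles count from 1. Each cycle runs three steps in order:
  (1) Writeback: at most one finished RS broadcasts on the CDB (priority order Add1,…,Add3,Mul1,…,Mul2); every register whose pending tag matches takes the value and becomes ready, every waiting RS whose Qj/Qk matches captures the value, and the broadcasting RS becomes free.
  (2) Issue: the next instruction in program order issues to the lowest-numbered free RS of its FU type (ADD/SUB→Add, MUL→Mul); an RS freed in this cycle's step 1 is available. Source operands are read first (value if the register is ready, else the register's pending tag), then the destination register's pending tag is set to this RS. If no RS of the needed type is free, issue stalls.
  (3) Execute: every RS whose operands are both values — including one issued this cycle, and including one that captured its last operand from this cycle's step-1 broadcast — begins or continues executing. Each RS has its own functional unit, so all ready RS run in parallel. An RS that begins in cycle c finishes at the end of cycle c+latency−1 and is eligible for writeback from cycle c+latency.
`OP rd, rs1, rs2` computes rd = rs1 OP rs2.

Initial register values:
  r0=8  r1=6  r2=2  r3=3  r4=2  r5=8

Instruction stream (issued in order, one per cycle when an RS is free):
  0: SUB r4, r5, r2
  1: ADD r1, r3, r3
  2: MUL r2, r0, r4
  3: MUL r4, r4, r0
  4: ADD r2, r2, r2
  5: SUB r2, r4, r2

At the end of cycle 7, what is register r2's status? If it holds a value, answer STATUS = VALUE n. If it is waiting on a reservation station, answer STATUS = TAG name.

cycle 1: issue SUB r4<-Add1 // r0:8,r1:6,r2:2,r3:3,r4:Add1,r5:8
cycle 2: issue ADD r1<-Add2 // r0:8,r1:Add2,r2:2,r3:3,r4:Add1,r5:8
cycle 3: issue MUL r2<-Mul1 // r0:8,r1:Add2,r2:Mul1,r3:3,r4:Add1,r5:8
cycle 4: CDB Add1=6; issue MUL r4<-Mul2 // r0:8,r1:Add2,r2:Mul1,r3:3,r4:Mul2,r5:8
cycle 5: CDB Add2=6; issue ADD r2<-Add1 // r0:8,r1:6,r2:Add1,r3:3,r4:Mul2,r5:8
cycle 6: issue SUB r2<-Add2 // r0:8,r1:6,r2:Add2,r3:3,r4:Mul2,r5:8
cycle 7: - // r0:8,r1:6,r2:Add2,r3:3,r4:Mul2,r5:8

STATUS = TAG Add2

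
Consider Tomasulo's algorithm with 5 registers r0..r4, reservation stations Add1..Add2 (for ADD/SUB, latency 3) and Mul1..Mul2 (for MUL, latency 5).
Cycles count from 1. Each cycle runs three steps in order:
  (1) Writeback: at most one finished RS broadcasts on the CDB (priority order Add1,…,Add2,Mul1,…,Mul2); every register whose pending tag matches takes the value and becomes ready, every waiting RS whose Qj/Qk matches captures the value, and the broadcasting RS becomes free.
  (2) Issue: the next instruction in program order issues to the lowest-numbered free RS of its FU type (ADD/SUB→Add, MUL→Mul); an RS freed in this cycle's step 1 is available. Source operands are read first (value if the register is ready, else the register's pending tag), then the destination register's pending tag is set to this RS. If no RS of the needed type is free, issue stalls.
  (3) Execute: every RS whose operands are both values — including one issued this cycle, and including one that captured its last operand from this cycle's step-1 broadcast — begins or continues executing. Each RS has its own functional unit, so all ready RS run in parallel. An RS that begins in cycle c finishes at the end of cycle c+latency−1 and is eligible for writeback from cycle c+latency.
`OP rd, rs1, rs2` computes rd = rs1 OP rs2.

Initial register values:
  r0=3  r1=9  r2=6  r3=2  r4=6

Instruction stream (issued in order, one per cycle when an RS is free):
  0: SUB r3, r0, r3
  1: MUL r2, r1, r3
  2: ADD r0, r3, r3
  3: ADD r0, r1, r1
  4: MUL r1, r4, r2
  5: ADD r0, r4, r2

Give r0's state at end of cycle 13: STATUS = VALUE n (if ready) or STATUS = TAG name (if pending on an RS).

  c1: issue SUB r3<-Add1  regs: r0:3,r1:9,r2:6,r3:Add1,r4:6
  c2: issue MUL r2<-Mul1  regs: r0:3,r1:9,r2:Mul1,r3:Add1,r4:6
  c3: issue ADD r0<-Add2  regs: r0:Add2,r1:9,r2:Mul1,r3:Add1,r4:6
  c4: CDB Add1=1; issue ADD r0<-Add1  regs: r0:Add1,r1:9,r2:Mul1,r3:1,r4:6
  c5: issue MUL r1<-Mul2  regs: r0:Add1,r1:Mul2,r2:Mul1,r3:1,r4:6
  c6: stall  regs: r0:Add1,r1:Mul2,r2:Mul1,r3:1,r4:6
  c7: CDB Add1=18; issue ADD r0<-Add1  regs: r0:Add1,r1:Mul2,r2:Mul1,r3:1,r4:6
  c8: CDB Add2=2  regs: r0:Add1,r1:Mul2,r2:Mul1,r3:1,r4:6
  c9: CDB Mul1=9  regs: r0:Add1,r1:Mul2,r2:9,r3:1,r4:6
  c10: -  regs: r0:Add1,r1:Mul2,r2:9,r3:1,r4:6
  c11: -  regs: r0:Add1,r1:Mul2,r2:9,r3:1,r4:6
  c12: CDB Add1=15  regs: r0:15,r1:Mul2,r2:9,r3:1,r4:6
  c13: -  regs: r0:15,r1:Mul2,r2:9,r3:1,r4:6

STATUS = VALUE 15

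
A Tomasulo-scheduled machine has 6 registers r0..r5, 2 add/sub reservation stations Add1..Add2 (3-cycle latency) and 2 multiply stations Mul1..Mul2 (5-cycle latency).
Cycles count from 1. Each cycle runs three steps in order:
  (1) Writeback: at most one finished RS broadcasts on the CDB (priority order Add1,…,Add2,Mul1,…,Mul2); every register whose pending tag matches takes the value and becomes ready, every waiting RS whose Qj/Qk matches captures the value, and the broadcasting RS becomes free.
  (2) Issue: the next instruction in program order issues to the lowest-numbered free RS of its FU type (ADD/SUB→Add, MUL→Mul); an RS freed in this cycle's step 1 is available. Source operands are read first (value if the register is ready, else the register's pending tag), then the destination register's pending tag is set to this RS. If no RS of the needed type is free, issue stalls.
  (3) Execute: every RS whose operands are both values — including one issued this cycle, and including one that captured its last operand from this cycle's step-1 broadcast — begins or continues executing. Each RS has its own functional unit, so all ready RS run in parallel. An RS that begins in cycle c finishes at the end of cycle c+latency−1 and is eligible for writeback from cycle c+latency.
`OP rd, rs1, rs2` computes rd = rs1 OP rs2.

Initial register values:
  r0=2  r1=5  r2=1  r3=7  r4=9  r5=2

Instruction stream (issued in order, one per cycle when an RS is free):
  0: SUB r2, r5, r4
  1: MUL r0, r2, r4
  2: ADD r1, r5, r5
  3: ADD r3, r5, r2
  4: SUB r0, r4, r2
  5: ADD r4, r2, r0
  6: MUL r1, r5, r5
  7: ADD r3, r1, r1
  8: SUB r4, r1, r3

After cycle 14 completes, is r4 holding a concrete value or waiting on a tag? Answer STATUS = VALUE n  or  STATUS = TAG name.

c1: issue SUB r2<-Add1 | r0:2,r1:5,r2:Add1,r3:7,r4:9,r5:2
c2: issue MUL r0<-Mul1 | r0:Mul1,r1:5,r2:Add1,r3:7,r4:9,r5:2
c3: issue ADD r1<-Add2 | r0:Mul1,r1:Add2,r2:Add1,r3:7,r4:9,r5:2
c4: CDB Add1=-7; issue ADD r3<-Add1 | r0:Mul1,r1:Add2,r2:-7,r3:Add1,r4:9,r5:2
c5: stall | r0:Mul1,r1:Add2,r2:-7,r3:Add1,r4:9,r5:2
c6: CDB Add2=4; issue SUB r0<-Add2 | r0:Add2,r1:4,r2:-7,r3:Add1,r4:9,r5:2
c7: CDB Add1=-5; issue ADD r4<-Add1 | r0:Add2,r1:4,r2:-7,r3:-5,r4:Add1,r5:2
c8: issue MUL r1<-Mul2 | r0:Add2,r1:Mul2,r2:-7,r3:-5,r4:Add1,r5:2
c9: CDB Add2=16; issue ADD r3<-Add2 | r0:16,r1:Mul2,r2:-7,r3:Add2,r4:Add1,r5:2
c10: CDB Mul1=-63; stall | r0:16,r1:Mul2,r2:-7,r3:Add2,r4:Add1,r5:2
c11: stall | r0:16,r1:Mul2,r2:-7,r3:Add2,r4:Add1,r5:2
c12: CDB Add1=9; issue SUB r4<-Add1 | r0:16,r1:Mul2,r2:-7,r3:Add2,r4:Add1,r5:2
c13: CDB Mul2=4 | r0:16,r1:4,r2:-7,r3:Add2,r4:Add1,r5:2
c14: - | r0:16,r1:4,r2:-7,r3:Add2,r4:Add1,r5:2

STATUS = TAG Add1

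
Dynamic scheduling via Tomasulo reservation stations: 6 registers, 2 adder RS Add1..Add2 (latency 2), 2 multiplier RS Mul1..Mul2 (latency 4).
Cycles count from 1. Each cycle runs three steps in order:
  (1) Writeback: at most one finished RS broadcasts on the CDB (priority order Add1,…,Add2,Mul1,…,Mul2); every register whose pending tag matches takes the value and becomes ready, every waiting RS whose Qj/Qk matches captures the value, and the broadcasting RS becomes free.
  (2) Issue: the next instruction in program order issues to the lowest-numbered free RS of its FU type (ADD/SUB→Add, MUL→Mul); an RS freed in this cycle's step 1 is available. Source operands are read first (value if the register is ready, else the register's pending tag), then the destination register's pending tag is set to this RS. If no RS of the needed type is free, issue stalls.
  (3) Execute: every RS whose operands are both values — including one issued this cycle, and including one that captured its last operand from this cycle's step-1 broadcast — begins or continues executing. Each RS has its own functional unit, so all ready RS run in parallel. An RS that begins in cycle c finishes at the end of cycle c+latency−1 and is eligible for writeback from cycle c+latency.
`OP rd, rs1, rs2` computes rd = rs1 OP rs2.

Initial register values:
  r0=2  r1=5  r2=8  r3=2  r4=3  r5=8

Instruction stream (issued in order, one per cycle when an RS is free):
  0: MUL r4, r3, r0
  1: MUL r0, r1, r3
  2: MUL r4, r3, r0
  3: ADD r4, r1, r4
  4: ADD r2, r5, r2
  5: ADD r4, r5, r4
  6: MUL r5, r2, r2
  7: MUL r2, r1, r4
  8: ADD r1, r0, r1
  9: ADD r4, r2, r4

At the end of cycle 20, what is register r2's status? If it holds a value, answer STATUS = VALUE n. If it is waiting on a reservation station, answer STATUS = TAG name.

cycle 1: issue MUL r4<-Mul1 // r0:2,r1:5,r2:8,r3:2,r4:Mul1,r5:8
cycle 2: issue MUL r0<-Mul2 // r0:Mul2,r1:5,r2:8,r3:2,r4:Mul1,r5:8
cycle 3: stall // r0:Mul2,r1:5,r2:8,r3:2,r4:Mul1,r5:8
cycle 4: stall // r0:Mul2,r1:5,r2:8,r3:2,r4:Mul1,r5:8
cycle 5: CDB Mul1=4; issue MUL r4<-Mul1 // r0:Mul2,r1:5,r2:8,r3:2,r4:Mul1,r5:8
cycle 6: CDB Mul2=10; issue ADD r4<-Add1 // r0:10,r1:5,r2:8,r3:2,r4:Add1,r5:8
cycle 7: issue ADD r2<-Add2 // r0:10,r1:5,r2:Add2,r3:2,r4:Add1,r5:8
cycle 8: stall // r0:10,r1:5,r2:Add2,r3:2,r4:Add1,r5:8
cycle 9: CDB Add2=16; issue ADD r4<-Add2 // r0:10,r1:5,r2:16,r3:2,r4:Add2,r5:8
cycle 10: CDB Mul1=20; issue MUL r5<-Mul1 // r0:10,r1:5,r2:16,r3:2,r4:Add2,r5:Mul1
cycle 11: issue MUL r2<-Mul2 // r0:10,r1:5,r2:Mul2,r3:2,r4:Add2,r5:Mul1
cycle 12: CDB Add1=25; issue ADD r1<-Add1 // r0:10,r1:Add1,r2:Mul2,r3:2,r4:Add2,r5:Mul1
cycle 13: stall // r0:10,r1:Add1,r2:Mul2,r3:2,r4:Add2,r5:Mul1
cycle 14: CDB Add1=15; issue ADD r4<-Add1 // r0:10,r1:15,r2:Mul2,r3:2,r4:Add1,r5:Mul1
cycle 15: CDB Add2=33 // r0:10,r1:15,r2:Mul2,r3:2,r4:Add1,r5:Mul1
cycle 16: CDB Mul1=256 // r0:10,r1:15,r2:Mul2,r3:2,r4:Add1,r5:256
cycle 17: - // r0:10,r1:15,r2:Mul2,r3:2,r4:Add1,r5:256
cycle 18: - // r0:10,r1:15,r2:Mul2,r3:2,r4:Add1,r5:256
cycle 19: CDB Mul2=165 // r0:10,r1:15,r2:165,r3:2,r4:Add1,r5:256
cycle 20: - // r0:10,r1:15,r2:165,r3:2,r4:Add1,r5:256

STATUS = VALUE 165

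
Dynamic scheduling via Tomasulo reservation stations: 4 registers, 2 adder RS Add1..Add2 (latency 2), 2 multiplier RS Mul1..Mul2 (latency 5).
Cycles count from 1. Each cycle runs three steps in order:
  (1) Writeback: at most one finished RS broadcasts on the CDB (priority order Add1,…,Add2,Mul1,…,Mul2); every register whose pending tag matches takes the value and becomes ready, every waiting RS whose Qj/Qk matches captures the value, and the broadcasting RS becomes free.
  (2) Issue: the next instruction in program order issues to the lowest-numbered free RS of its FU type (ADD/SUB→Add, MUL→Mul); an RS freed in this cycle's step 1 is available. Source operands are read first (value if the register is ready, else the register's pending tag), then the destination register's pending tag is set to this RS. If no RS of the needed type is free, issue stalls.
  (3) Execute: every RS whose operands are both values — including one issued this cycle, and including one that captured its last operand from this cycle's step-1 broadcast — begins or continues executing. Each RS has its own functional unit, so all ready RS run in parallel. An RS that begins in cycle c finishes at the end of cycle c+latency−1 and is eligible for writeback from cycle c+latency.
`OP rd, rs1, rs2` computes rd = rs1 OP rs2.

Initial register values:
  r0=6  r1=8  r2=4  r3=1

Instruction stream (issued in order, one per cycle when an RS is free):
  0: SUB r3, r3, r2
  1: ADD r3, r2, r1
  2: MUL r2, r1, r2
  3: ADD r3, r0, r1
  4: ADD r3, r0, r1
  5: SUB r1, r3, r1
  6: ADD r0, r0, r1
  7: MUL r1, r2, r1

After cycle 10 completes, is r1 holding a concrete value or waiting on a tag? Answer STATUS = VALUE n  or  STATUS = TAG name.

  c1: issue SUB r3<-Add1  regs: r0:6,r1:8,r2:4,r3:Add1
  c2: issue ADD r3<-Add2  regs: r0:6,r1:8,r2:4,r3:Add2
  c3: CDB Add1=-3; issue MUL r2<-Mul1  regs: r0:6,r1:8,r2:Mul1,r3:Add2
  c4: CDB Add2=12; issue ADD r3<-Add1  regs: r0:6,r1:8,r2:Mul1,r3:Add1
  c5: issue ADD r3<-Add2  regs: r0:6,r1:8,r2:Mul1,r3:Add2
  c6: CDB Add1=14; issue SUB r1<-Add1  regs: r0:6,r1:Add1,r2:Mul1,r3:Add2
  c7: CDB Add2=14; issue ADD r0<-Add2  regs: r0:Add2,r1:Add1,r2:Mul1,r3:14
  c8: CDB Mul1=32; issue MUL r1<-Mul1  regs: r0:Add2,r1:Mul1,r2:32,r3:14
  c9: CDB Add1=6  regs: r0:Add2,r1:Mul1,r2:32,r3:14
  c10: -  regs: r0:Add2,r1:Mul1,r2:32,r3:14

STATUS = TAG Mul1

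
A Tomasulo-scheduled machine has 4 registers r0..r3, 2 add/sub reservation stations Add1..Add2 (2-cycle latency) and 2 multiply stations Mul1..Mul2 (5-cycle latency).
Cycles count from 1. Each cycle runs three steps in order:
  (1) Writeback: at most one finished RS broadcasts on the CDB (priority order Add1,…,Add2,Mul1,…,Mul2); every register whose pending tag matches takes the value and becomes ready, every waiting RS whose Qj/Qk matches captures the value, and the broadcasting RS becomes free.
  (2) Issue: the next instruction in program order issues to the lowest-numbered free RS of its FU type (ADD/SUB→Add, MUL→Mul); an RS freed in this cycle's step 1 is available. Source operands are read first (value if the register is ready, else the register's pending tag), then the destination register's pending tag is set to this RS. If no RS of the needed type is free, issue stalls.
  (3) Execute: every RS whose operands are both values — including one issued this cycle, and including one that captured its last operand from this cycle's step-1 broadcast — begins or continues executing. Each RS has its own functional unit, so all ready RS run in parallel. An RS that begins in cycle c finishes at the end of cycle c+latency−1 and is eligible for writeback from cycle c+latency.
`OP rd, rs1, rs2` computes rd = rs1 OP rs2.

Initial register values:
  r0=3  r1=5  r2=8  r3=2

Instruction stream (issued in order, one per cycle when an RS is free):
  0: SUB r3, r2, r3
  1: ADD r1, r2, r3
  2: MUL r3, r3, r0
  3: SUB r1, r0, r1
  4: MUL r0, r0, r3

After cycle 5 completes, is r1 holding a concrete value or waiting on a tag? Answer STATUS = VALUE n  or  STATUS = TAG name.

cycle 1: issue SUB r3<-Add1 // r0:3,r1:5,r2:8,r3:Add1
cycle 2: issue ADD r1<-Add2 // r0:3,r1:Add2,r2:8,r3:Add1
cycle 3: CDB Add1=6; issue MUL r3<-Mul1 // r0:3,r1:Add2,r2:8,r3:Mul1
cycle 4: issue SUB r1<-Add1 // r0:3,r1:Add1,r2:8,r3:Mul1
cycle 5: CDB Add2=14; issue MUL r0<-Mul2 // r0:Mul2,r1:Add1,r2:8,r3:Mul1

STATUS = TAG Add1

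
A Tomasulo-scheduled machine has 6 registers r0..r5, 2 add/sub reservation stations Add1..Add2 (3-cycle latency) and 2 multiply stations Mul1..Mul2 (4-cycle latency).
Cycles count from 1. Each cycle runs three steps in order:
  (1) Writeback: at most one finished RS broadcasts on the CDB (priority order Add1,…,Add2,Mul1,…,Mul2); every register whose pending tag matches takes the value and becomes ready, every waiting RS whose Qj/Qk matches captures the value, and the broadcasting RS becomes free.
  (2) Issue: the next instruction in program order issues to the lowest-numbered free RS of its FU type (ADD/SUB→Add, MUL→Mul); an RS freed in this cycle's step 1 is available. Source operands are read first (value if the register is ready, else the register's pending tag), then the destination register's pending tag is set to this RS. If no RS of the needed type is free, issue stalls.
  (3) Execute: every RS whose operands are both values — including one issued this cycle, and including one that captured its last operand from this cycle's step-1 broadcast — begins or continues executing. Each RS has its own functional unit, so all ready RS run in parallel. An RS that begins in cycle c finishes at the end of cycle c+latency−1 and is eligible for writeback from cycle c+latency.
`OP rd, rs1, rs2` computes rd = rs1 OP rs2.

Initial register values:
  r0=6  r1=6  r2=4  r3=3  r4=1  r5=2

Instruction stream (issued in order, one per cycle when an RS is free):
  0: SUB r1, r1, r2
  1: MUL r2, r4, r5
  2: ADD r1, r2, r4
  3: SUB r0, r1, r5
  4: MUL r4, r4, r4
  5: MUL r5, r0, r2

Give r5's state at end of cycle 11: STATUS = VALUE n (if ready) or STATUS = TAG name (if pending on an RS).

  c1: issue SUB r1<-Add1  regs: r0:6,r1:Add1,r2:4,r3:3,r4:1,r5:2
  c2: issue MUL r2<-Mul1  regs: r0:6,r1:Add1,r2:Mul1,r3:3,r4:1,r5:2
  c3: issue ADD r1<-Add2  regs: r0:6,r1:Add2,r2:Mul1,r3:3,r4:1,r5:2
  c4: CDB Add1=2; issue SUB r0<-Add1  regs: r0:Add1,r1:Add2,r2:Mul1,r3:3,r4:1,r5:2
  c5: issue MUL r4<-Mul2  regs: r0:Add1,r1:Add2,r2:Mul1,r3:3,r4:Mul2,r5:2
  c6: CDB Mul1=2; issue MUL r5<-Mul1  regs: r0:Add1,r1:Add2,r2:2,r3:3,r4:Mul2,r5:Mul1
  c7: -  regs: r0:Add1,r1:Add2,r2:2,r3:3,r4:Mul2,r5:Mul1
  c8: -  regs: r0:Add1,r1:Add2,r2:2,r3:3,r4:Mul2,r5:Mul1
  c9: CDB Add2=3  regs: r0:Add1,r1:3,r2:2,r3:3,r4:Mul2,r5:Mul1
  c10: CDB Mul2=1  regs: r0:Add1,r1:3,r2:2,r3:3,r4:1,r5:Mul1
  c11: -  regs: r0:Add1,r1:3,r2:2,r3:3,r4:1,r5:Mul1

STATUS = TAG Mul1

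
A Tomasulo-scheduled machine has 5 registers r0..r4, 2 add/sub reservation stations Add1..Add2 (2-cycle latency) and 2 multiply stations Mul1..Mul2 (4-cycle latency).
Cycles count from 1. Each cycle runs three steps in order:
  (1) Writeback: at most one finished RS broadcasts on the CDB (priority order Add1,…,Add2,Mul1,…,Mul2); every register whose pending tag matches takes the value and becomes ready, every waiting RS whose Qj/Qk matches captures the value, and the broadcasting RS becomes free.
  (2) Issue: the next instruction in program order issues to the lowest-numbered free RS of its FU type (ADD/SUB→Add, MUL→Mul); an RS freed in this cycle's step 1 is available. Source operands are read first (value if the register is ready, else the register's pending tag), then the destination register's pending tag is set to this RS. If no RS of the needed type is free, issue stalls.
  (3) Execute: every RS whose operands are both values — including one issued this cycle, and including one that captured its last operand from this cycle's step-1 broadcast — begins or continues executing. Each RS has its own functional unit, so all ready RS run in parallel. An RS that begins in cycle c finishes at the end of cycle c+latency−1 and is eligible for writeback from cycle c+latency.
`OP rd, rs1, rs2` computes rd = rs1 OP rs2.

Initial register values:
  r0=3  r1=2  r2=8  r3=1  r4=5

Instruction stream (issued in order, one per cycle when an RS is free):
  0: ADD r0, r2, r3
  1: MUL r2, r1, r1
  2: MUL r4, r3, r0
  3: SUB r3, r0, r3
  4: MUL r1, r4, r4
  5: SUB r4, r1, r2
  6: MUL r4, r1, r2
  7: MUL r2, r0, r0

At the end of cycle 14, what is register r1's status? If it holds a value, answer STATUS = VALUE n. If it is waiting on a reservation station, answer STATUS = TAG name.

c1: issue ADD r0<-Add1 | r0:Add1,r1:2,r2:8,r3:1,r4:5
c2: issue MUL r2<-Mul1 | r0:Add1,r1:2,r2:Mul1,r3:1,r4:5
c3: CDB Add1=9; issue MUL r4<-Mul2 | r0:9,r1:2,r2:Mul1,r3:1,r4:Mul2
c4: issue SUB r3<-Add1 | r0:9,r1:2,r2:Mul1,r3:Add1,r4:Mul2
c5: stall | r0:9,r1:2,r2:Mul1,r3:Add1,r4:Mul2
c6: CDB Add1=8; stall | r0:9,r1:2,r2:Mul1,r3:8,r4:Mul2
c7: CDB Mul1=4; issue MUL r1<-Mul1 | r0:9,r1:Mul1,r2:4,r3:8,r4:Mul2
c8: CDB Mul2=9; issue SUB r4<-Add1 | r0:9,r1:Mul1,r2:4,r3:8,r4:Add1
c9: issue MUL r4<-Mul2 | r0:9,r1:Mul1,r2:4,r3:8,r4:Mul2
c10: stall | r0:9,r1:Mul1,r2:4,r3:8,r4:Mul2
c11: stall | r0:9,r1:Mul1,r2:4,r3:8,r4:Mul2
c12: CDB Mul1=81; issue MUL r2<-Mul1 | r0:9,r1:81,r2:Mul1,r3:8,r4:Mul2
c13: - | r0:9,r1:81,r2:Mul1,r3:8,r4:Mul2
c14: CDB Add1=77 | r0:9,r1:81,r2:Mul1,r3:8,r4:Mul2

STATUS = VALUE 81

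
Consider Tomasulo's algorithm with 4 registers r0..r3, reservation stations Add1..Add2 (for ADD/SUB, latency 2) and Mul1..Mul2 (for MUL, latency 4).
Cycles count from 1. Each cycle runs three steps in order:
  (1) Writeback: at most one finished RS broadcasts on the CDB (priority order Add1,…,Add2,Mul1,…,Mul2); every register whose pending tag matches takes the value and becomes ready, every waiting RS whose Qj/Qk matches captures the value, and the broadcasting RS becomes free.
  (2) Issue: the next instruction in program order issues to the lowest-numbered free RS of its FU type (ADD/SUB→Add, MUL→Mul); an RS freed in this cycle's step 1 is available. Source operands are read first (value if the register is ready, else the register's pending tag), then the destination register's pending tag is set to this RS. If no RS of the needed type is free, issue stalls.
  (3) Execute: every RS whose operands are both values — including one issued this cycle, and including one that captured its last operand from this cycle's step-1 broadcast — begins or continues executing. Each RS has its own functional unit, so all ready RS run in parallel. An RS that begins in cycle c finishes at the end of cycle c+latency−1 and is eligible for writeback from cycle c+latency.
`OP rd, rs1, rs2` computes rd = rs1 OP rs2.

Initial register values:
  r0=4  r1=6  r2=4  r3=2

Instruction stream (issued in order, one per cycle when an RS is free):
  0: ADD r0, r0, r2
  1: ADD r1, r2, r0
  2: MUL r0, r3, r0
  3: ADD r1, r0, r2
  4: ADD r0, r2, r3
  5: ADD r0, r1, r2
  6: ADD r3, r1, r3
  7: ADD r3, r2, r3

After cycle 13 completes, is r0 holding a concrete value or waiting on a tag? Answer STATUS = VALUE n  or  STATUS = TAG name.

STATUS = VALUE 24

  c1: issue ADD r0<-Add1  regs: r0:Add1,r1:6,r2:4,r3:2
  c2: issue ADD r1<-Add2  regs: r0:Add1,r1:Add2,r2:4,r3:2
  c3: CDB Add1=8; issue MUL r0<-Mul1  regs: r0:Mul1,r1:Add2,r2:4,r3:2
  c4: issue ADD r1<-Add1  regs: r0:Mul1,r1:Add1,r2:4,r3:2
  c5: CDB Add2=12; issue ADD r0<-Add2  regs: r0:Add2,r1:Add1,r2:4,r3:2
  c6: stall  regs: r0:Add2,r1:Add1,r2:4,r3:2
  c7: CDB Add2=6; issue ADD r0<-Add2  regs: r0:Add2,r1:Add1,r2:4,r3:2
  c8: CDB Mul1=16; stall  regs: r0:Add2,r1:Add1,r2:4,r3:2
  c9: stall  regs: r0:Add2,r1:Add1,r2:4,r3:2
  c10: CDB Add1=20; issue ADD r3<-Add1  regs: r0:Add2,r1:20,r2:4,r3:Add1
  c11: stall  regs: r0:Add2,r1:20,r2:4,r3:Add1
  c12: CDB Add1=22; issue ADD r3<-Add1  regs: r0:Add2,r1:20,r2:4,r3:Add1
  c13: CDB Add2=24  regs: r0:24,r1:20,r2:4,r3:Add1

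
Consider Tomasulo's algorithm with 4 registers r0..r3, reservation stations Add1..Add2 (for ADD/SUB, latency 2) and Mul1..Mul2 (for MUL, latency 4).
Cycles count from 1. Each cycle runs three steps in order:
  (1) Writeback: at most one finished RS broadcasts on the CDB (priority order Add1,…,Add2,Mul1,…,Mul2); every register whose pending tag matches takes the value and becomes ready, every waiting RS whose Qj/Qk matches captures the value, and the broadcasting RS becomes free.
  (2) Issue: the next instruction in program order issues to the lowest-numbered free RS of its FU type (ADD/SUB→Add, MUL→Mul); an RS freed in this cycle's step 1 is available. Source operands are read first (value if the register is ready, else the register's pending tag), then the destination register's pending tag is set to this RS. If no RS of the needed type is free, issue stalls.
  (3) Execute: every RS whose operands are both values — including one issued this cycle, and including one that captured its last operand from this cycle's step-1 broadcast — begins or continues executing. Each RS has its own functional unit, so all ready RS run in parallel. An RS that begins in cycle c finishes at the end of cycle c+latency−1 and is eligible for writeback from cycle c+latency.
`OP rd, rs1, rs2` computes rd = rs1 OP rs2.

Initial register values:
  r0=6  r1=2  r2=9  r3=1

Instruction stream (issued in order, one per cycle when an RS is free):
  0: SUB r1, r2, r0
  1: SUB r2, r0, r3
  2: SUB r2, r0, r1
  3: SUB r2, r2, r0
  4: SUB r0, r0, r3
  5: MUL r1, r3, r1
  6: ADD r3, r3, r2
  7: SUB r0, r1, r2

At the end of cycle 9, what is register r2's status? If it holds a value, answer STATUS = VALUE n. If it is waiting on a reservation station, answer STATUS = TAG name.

  c1: issue SUB r1<-Add1  regs: r0:6,r1:Add1,r2:9,r3:1
  c2: issue SUB r2<-Add2  regs: r0:6,r1:Add1,r2:Add2,r3:1
  c3: CDB Add1=3; issue SUB r2<-Add1  regs: r0:6,r1:3,r2:Add1,r3:1
  c4: CDB Add2=5; issue SUB r2<-Add2  regs: r0:6,r1:3,r2:Add2,r3:1
  c5: CDB Add1=3; issue SUB r0<-Add1  regs: r0:Add1,r1:3,r2:Add2,r3:1
  c6: issue MUL r1<-Mul1  regs: r0:Add1,r1:Mul1,r2:Add2,r3:1
  c7: CDB Add1=5; issue ADD r3<-Add1  regs: r0:5,r1:Mul1,r2:Add2,r3:Add1
  c8: CDB Add2=-3; issue SUB r0<-Add2  regs: r0:Add2,r1:Mul1,r2:-3,r3:Add1
  c9: -  regs: r0:Add2,r1:Mul1,r2:-3,r3:Add1

STATUS = VALUE -3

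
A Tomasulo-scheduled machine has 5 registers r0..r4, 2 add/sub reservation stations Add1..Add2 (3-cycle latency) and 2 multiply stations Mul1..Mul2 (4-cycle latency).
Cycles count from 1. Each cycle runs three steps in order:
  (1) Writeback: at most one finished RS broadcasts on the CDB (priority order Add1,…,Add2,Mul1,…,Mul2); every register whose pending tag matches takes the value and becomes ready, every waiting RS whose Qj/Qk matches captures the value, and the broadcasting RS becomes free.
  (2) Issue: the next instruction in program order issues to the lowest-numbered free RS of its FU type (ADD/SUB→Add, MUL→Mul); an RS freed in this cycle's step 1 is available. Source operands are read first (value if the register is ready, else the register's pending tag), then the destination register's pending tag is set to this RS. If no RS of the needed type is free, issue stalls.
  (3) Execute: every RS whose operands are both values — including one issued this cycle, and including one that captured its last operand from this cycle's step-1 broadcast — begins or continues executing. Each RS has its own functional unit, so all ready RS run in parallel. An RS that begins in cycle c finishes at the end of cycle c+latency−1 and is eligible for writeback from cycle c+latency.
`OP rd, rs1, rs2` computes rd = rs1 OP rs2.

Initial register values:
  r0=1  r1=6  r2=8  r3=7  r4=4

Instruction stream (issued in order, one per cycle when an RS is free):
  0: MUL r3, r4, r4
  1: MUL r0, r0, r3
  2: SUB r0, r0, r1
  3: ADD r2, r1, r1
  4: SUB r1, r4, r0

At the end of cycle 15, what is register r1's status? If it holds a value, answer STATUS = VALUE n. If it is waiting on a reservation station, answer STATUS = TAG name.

STATUS = VALUE -6

  c1: issue MUL r3<-Mul1  regs: r0:1,r1:6,r2:8,r3:Mul1,r4:4
  c2: issue MUL r0<-Mul2  regs: r0:Mul2,r1:6,r2:8,r3:Mul1,r4:4
  c3: issue SUB r0<-Add1  regs: r0:Add1,r1:6,r2:8,r3:Mul1,r4:4
  c4: issue ADD r2<-Add2  regs: r0:Add1,r1:6,r2:Add2,r3:Mul1,r4:4
  c5: CDB Mul1=16; stall  regs: r0:Add1,r1:6,r2:Add2,r3:16,r4:4
  c6: stall  regs: r0:Add1,r1:6,r2:Add2,r3:16,r4:4
  c7: CDB Add2=12; issue SUB r1<-Add2  regs: r0:Add1,r1:Add2,r2:12,r3:16,r4:4
  c8: -  regs: r0:Add1,r1:Add2,r2:12,r3:16,r4:4
  c9: CDB Mul2=16  regs: r0:Add1,r1:Add2,r2:12,r3:16,r4:4
  c10: -  regs: r0:Add1,r1:Add2,r2:12,r3:16,r4:4
  c11: -  regs: r0:Add1,r1:Add2,r2:12,r3:16,r4:4
  c12: CDB Add1=10  regs: r0:10,r1:Add2,r2:12,r3:16,r4:4
  c13: -  regs: r0:10,r1:Add2,r2:12,r3:16,r4:4
  c14: -  regs: r0:10,r1:Add2,r2:12,r3:16,r4:4
  c15: CDB Add2=-6  regs: r0:10,r1:-6,r2:12,r3:16,r4:4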